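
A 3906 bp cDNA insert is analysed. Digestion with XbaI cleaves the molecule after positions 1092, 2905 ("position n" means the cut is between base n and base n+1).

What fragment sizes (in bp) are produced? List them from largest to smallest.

Linear molecule, 2 cuts → 3 fragments:
  1092 − 0 = 1092 bp
  2905 − 1092 = 1813 bp
  3906 − 2905 = 1001 bp
Sorted largest to smallest: 1813, 1092, 1001 bp.

1813, 1092, 1001 bp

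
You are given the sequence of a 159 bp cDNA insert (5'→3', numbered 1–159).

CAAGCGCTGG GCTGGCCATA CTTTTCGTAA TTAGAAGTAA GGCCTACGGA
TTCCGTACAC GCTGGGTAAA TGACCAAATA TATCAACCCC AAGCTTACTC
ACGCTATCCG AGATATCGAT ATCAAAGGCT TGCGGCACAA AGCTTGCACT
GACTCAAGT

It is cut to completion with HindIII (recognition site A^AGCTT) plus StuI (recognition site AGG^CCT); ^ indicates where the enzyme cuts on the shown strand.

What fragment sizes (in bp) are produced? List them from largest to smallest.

49, 49, 42, 19 bp

HindIII sites (AAGCTT) start at positions 91, 140.
HindIII cuts after the first base of each site, so after positions 91, 140.
The StuI site (AGGCCT) starts at position 40.
StuI cuts after base 3 of each site, so after position 42.
Combined cut positions: 42, 91, 140.
Linear molecule, 3 cuts → 4 fragments:
  1–42 → 42 bp
  43–91 → 49 bp
  92–140 → 49 bp
  141–159 → 19 bp
Sorted largest to smallest: 49, 49, 42, 19 bp.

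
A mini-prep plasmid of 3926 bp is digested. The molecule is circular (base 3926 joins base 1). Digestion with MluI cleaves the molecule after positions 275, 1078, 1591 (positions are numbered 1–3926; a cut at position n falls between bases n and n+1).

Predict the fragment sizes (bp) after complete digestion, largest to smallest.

2610, 803, 513 bp

Circular molecule, 3 cuts → 3 fragments:
  1078 − 275 = 803 bp
  1591 − 1078 = 513 bp
  wrap: 3926 − 1591 + 275 = 2610 bp
Sorted largest to smallest: 2610, 803, 513 bp.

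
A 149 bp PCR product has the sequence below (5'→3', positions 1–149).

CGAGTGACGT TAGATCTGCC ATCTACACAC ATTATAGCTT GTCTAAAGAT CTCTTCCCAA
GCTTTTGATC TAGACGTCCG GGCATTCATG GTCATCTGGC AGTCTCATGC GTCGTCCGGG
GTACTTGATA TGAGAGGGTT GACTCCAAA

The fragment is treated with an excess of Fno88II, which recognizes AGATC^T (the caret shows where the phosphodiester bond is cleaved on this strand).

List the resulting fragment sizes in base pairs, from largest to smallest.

98, 35, 16 bp

Fno88II sites (AGATCT) start at positions 12, 47.
Fno88II cuts after base 5 of each site (before the last base), so after positions 16, 51.
Linear molecule, 2 cuts → 3 fragments:
  1–16 → 16 bp
  17–51 → 35 bp
  52–149 → 98 bp
Sorted largest to smallest: 98, 35, 16 bp.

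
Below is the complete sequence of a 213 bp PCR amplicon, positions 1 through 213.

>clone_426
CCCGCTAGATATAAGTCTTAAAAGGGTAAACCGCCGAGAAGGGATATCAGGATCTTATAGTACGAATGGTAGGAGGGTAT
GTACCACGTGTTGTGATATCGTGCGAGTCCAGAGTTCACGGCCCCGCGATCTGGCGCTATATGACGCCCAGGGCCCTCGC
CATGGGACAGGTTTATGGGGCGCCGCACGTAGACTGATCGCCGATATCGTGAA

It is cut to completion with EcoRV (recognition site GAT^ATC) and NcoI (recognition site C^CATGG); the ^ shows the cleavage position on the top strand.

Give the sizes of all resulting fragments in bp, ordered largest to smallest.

EcoRV sites (GATATC) start at positions 43, 95, 203.
EcoRV cuts after base 3 of each site, so after positions 45, 97, 205.
The NcoI site (CCATGG) starts at position 160.
NcoI cuts after the first base of each site, so after position 160.
Combined cut positions: 45, 97, 160, 205.
Linear molecule, 4 cuts → 5 fragments:
  1–45 → 45 bp
  46–97 → 52 bp
  98–160 → 63 bp
  161–205 → 45 bp
  206–213 → 8 bp
Sorted largest to smallest: 63, 52, 45, 45, 8 bp.

63, 52, 45, 45, 8 bp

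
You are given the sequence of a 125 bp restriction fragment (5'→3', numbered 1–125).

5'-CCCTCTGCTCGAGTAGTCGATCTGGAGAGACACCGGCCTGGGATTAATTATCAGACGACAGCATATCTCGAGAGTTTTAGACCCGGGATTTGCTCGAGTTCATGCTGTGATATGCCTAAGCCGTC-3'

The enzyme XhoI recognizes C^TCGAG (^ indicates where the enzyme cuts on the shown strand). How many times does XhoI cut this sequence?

3

CTCGAG occurs starting at positions 8, 67, 93.
XhoI cuts at 3 sites.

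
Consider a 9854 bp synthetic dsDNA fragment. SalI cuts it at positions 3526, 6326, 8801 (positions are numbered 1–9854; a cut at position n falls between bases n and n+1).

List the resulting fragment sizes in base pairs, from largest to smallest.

3526, 2800, 2475, 1053 bp

Linear molecule, 3 cuts → 4 fragments:
  3526 − 0 = 3526 bp
  6326 − 3526 = 2800 bp
  8801 − 6326 = 2475 bp
  9854 − 8801 = 1053 bp
Sorted largest to smallest: 3526, 2800, 2475, 1053 bp.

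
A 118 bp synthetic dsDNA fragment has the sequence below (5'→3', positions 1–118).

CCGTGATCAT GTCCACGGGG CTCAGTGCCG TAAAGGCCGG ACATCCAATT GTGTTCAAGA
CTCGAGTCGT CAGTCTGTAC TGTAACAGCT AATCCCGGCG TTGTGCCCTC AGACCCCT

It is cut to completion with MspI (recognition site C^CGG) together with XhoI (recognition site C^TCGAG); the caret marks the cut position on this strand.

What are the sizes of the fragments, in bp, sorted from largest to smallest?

MspI sites (CCGG) start at positions 37, 95.
MspI cuts after the first base of each site, so after positions 37, 95.
The XhoI site (CTCGAG) starts at position 61.
XhoI cuts after the first base of each site, so after position 61.
Combined cut positions: 37, 61, 95.
Linear molecule, 3 cuts → 4 fragments:
  1–37 → 37 bp
  38–61 → 24 bp
  62–95 → 34 bp
  96–118 → 23 bp
Sorted largest to smallest: 37, 34, 24, 23 bp.

37, 34, 24, 23 bp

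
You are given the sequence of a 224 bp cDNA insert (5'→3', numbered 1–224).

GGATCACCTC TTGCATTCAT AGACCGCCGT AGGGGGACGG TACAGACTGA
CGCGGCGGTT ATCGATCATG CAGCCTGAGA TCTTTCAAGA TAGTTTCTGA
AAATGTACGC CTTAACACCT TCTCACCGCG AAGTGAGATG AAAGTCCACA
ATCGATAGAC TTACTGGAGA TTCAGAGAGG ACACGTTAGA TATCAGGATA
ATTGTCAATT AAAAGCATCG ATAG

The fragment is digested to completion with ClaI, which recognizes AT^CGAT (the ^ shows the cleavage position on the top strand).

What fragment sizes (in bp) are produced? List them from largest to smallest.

90, 66, 62, 6 bp

ClaI sites (ATCGAT) start at positions 61, 151, 217.
ClaI cuts after base 2 of each site, so after positions 62, 152, 218.
Linear molecule, 3 cuts → 4 fragments:
  1–62 → 62 bp
  63–152 → 90 bp
  153–218 → 66 bp
  219–224 → 6 bp
Sorted largest to smallest: 90, 66, 62, 6 bp.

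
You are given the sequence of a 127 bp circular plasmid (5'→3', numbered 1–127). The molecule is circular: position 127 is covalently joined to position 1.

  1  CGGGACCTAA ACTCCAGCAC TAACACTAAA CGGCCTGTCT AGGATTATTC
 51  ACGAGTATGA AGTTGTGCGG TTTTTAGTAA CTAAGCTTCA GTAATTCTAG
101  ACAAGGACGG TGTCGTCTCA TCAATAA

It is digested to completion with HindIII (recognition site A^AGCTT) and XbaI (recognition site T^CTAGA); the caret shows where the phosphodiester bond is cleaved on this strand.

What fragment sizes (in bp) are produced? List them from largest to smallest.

The HindIII site (AAGCTT) starts at position 83.
HindIII cuts after the first base of each site, so after position 83.
The XbaI site (TCTAGA) starts at position 96.
XbaI cuts after the first base of each site, so after position 96.
Combined cut positions: 83, 96.
Circular molecule, 2 cuts → 2 fragments:
  84–96 → 13 bp
  97–127 then 1–83 → 31 + 83 = 114 bp
Sorted largest to smallest: 114, 13 bp.

114, 13 bp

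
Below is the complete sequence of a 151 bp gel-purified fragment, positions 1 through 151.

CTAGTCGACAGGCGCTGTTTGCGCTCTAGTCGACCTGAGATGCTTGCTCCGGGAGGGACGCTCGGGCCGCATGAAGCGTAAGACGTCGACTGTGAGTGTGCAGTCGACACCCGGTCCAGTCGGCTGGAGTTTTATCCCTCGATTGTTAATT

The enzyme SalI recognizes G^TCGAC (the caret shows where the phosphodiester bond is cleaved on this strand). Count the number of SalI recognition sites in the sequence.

GTCGAC occurs starting at positions 4, 29, 85, 103.
SalI cuts at 4 sites.

4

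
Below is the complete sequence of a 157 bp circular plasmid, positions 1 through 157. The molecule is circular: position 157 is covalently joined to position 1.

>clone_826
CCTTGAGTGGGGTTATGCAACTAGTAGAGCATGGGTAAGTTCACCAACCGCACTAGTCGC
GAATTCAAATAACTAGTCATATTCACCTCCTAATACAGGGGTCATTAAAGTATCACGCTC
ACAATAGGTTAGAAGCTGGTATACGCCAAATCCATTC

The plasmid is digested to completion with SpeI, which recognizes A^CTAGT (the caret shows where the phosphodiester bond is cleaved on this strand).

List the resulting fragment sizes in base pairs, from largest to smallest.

SpeI sites (ACTAGT) start at positions 20, 52, 72.
SpeI cuts after the first base of each site, so after positions 20, 52, 72.
Circular molecule, 3 cuts → 3 fragments:
  21–52 → 32 bp
  53–72 → 20 bp
  73–157 then 1–20 → 85 + 20 = 105 bp
Sorted largest to smallest: 105, 32, 20 bp.

105, 32, 20 bp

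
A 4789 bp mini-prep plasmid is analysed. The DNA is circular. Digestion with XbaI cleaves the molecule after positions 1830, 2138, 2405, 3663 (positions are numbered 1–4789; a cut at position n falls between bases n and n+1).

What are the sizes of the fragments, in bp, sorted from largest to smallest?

Circular molecule, 4 cuts → 4 fragments:
  2138 − 1830 = 308 bp
  2405 − 2138 = 267 bp
  3663 − 2405 = 1258 bp
  wrap: 4789 − 3663 + 1830 = 2956 bp
Sorted largest to smallest: 2956, 1258, 308, 267 bp.

2956, 1258, 308, 267 bp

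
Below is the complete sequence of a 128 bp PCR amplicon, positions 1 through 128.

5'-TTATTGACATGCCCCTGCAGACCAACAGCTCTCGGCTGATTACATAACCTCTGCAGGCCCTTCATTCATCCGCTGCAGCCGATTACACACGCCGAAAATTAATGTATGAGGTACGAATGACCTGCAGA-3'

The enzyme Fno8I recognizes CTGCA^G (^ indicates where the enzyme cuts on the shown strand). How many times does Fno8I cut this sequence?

4

CTGCAG occurs starting at positions 15, 51, 73, 122.
Fno8I cuts at 4 sites.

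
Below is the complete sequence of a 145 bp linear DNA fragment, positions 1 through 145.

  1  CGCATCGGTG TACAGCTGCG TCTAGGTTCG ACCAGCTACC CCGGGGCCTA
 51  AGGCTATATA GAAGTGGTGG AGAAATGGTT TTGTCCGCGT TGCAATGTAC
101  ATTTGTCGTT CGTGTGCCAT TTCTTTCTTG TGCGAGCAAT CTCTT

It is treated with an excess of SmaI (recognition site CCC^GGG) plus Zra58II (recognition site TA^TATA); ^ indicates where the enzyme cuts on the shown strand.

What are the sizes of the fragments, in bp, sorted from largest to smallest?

89, 42, 14 bp

The SmaI site (CCCGGG) starts at position 40.
SmaI cuts after base 3 of each site, so after position 42.
The Zra58II site (TATATA) starts at position 55.
Zra58II cuts after base 2 of each site, so after position 56.
Combined cut positions: 42, 56.
Linear molecule, 2 cuts → 3 fragments:
  1–42 → 42 bp
  43–56 → 14 bp
  57–145 → 89 bp
Sorted largest to smallest: 89, 42, 14 bp.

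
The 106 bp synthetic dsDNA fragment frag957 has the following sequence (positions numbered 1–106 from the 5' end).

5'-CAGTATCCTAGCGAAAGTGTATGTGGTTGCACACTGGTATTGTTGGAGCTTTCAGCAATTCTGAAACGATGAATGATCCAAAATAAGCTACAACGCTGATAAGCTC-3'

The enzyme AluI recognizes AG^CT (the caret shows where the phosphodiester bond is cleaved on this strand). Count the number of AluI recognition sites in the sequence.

AGCT occurs starting at positions 47, 86, 102.
AluI cuts at 3 sites.

3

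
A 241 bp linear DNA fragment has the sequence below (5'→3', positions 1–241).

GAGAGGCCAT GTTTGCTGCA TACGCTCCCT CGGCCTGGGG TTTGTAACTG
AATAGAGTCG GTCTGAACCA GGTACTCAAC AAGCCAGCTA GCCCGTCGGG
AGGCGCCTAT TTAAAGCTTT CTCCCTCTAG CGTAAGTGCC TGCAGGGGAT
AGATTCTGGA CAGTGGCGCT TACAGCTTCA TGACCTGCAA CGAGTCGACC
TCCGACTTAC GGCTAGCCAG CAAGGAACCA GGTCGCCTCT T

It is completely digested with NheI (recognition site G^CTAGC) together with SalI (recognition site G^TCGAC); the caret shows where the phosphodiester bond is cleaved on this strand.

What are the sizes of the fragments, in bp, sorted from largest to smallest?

NheI sites (GCTAGC) start at positions 87, 212.
NheI cuts after the first base of each site, so after positions 87, 212.
The SalI site (GTCGAC) starts at position 194.
SalI cuts after the first base of each site, so after position 194.
Combined cut positions: 87, 194, 212.
Linear molecule, 3 cuts → 4 fragments:
  1–87 → 87 bp
  88–194 → 107 bp
  195–212 → 18 bp
  213–241 → 29 bp
Sorted largest to smallest: 107, 87, 29, 18 bp.

107, 87, 29, 18 bp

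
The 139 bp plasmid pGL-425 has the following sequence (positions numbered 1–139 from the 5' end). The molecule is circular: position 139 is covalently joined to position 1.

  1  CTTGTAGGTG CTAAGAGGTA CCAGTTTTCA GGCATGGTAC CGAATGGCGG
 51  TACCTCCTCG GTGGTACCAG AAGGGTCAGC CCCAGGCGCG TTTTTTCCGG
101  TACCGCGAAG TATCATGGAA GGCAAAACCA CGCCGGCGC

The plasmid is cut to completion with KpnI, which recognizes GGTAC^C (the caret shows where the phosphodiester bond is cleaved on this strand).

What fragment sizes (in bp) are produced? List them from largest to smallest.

57, 36, 19, 14, 13 bp

KpnI sites (GGTACC) start at positions 17, 36, 49, 63, 99.
KpnI cuts after base 5 of each site (before the last base), so after positions 21, 40, 53, 67, 103.
Circular molecule, 5 cuts → 5 fragments:
  22–40 → 19 bp
  41–53 → 13 bp
  54–67 → 14 bp
  68–103 → 36 bp
  104–139 then 1–21 → 36 + 21 = 57 bp
Sorted largest to smallest: 57, 36, 19, 14, 13 bp.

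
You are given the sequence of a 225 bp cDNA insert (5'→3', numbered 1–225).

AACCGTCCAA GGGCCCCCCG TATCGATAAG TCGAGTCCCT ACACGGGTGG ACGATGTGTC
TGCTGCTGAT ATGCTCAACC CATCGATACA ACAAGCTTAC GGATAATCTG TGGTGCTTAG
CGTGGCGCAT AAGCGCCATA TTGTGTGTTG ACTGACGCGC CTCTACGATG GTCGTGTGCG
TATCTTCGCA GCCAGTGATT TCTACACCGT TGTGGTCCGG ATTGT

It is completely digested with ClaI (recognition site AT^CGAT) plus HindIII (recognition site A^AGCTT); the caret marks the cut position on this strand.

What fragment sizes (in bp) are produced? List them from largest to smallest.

132, 60, 23, 10 bp

ClaI sites (ATCGAT) start at positions 22, 82.
ClaI cuts after base 2 of each site, so after positions 23, 83.
The HindIII site (AAGCTT) starts at position 93.
HindIII cuts after the first base of each site, so after position 93.
Combined cut positions: 23, 83, 93.
Linear molecule, 3 cuts → 4 fragments:
  1–23 → 23 bp
  24–83 → 60 bp
  84–93 → 10 bp
  94–225 → 132 bp
Sorted largest to smallest: 132, 60, 23, 10 bp.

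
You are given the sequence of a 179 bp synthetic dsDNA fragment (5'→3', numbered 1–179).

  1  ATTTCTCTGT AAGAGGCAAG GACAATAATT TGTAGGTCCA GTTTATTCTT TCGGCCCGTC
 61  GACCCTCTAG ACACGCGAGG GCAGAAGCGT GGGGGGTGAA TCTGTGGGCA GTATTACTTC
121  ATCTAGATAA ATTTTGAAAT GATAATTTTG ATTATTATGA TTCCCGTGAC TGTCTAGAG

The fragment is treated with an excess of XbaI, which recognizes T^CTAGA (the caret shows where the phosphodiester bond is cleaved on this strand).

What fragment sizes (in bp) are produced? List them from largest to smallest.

XbaI sites (TCTAGA) start at positions 66, 122, 173.
XbaI cuts after the first base of each site, so after positions 66, 122, 173.
Linear molecule, 3 cuts → 4 fragments:
  1–66 → 66 bp
  67–122 → 56 bp
  123–173 → 51 bp
  174–179 → 6 bp
Sorted largest to smallest: 66, 56, 51, 6 bp.

66, 56, 51, 6 bp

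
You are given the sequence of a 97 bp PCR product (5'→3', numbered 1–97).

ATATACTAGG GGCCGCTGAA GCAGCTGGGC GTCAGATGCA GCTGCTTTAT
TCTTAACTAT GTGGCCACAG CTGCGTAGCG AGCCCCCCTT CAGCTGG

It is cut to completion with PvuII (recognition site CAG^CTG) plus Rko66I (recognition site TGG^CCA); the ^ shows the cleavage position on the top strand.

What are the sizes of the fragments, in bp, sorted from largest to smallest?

PvuII sites (CAGCTG) start at positions 22, 39, 68, 91.
PvuII cuts after base 3 of each site, so after positions 24, 41, 70, 93.
The Rko66I site (TGGCCA) starts at position 62.
Rko66I cuts after base 3 of each site, so after position 64.
Combined cut positions: 24, 41, 64, 70, 93.
Linear molecule, 5 cuts → 6 fragments:
  1–24 → 24 bp
  25–41 → 17 bp
  42–64 → 23 bp
  65–70 → 6 bp
  71–93 → 23 bp
  94–97 → 4 bp
Sorted largest to smallest: 24, 23, 23, 17, 6, 4 bp.

24, 23, 23, 17, 6, 4 bp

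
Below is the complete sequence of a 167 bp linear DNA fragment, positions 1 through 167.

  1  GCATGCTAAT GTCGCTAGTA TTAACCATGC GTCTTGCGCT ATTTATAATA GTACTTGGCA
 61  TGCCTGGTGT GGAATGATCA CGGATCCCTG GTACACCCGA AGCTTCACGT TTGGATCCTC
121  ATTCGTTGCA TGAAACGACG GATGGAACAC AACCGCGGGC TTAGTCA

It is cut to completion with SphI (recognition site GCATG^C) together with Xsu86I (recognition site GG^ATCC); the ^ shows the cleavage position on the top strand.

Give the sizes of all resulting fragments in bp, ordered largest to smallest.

57, 53, 31, 21, 5 bp

SphI sites (GCATGC) start at positions 1, 58.
SphI cuts after base 5 of each site (before the last base), so after positions 5, 62.
Xsu86I sites (GGATCC) start at positions 82, 113.
Xsu86I cuts after base 2 of each site, so after positions 83, 114.
Combined cut positions: 5, 62, 83, 114.
Linear molecule, 4 cuts → 5 fragments:
  1–5 → 5 bp
  6–62 → 57 bp
  63–83 → 21 bp
  84–114 → 31 bp
  115–167 → 53 bp
Sorted largest to smallest: 57, 53, 31, 21, 5 bp.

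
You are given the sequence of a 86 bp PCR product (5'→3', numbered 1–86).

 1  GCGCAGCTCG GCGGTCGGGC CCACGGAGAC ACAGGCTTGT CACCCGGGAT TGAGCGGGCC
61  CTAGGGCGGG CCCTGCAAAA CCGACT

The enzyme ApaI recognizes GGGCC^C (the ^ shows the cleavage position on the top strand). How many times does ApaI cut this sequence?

GGGCCC occurs starting at positions 17, 56, 68.
ApaI cuts at 3 sites.

3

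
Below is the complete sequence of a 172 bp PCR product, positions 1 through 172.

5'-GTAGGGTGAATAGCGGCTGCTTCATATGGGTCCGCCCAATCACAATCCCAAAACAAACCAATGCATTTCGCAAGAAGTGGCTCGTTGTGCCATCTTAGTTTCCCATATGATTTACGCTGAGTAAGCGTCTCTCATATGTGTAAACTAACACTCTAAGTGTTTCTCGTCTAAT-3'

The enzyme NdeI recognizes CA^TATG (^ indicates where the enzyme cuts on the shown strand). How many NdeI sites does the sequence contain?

CATATG occurs starting at positions 23, 104, 133.
NdeI cuts at 3 sites.

3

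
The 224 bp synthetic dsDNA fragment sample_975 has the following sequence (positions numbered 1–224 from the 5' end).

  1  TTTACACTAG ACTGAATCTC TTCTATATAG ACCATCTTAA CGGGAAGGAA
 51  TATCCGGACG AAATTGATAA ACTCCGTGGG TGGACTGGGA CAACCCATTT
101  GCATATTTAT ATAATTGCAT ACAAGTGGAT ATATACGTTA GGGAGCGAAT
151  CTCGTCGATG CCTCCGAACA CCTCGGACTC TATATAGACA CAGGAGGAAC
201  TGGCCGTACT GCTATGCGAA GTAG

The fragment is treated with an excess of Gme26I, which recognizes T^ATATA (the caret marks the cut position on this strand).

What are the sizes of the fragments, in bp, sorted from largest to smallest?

Gme26I sites (TATATA) start at positions 24, 108, 130, 181.
Gme26I cuts after the first base of each site, so after positions 24, 108, 130, 181.
Linear molecule, 4 cuts → 5 fragments:
  1–24 → 24 bp
  25–108 → 84 bp
  109–130 → 22 bp
  131–181 → 51 bp
  182–224 → 43 bp
Sorted largest to smallest: 84, 51, 43, 24, 22 bp.

84, 51, 43, 24, 22 bp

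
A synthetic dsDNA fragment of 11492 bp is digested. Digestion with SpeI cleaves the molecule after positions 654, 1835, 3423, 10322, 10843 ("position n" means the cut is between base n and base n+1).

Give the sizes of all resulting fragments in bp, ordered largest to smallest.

6899, 1588, 1181, 654, 649, 521 bp

Linear molecule, 5 cuts → 6 fragments:
  654 − 0 = 654 bp
  1835 − 654 = 1181 bp
  3423 − 1835 = 1588 bp
  10322 − 3423 = 6899 bp
  10843 − 10322 = 521 bp
  11492 − 10843 = 649 bp
Sorted largest to smallest: 6899, 1588, 1181, 654, 649, 521 bp.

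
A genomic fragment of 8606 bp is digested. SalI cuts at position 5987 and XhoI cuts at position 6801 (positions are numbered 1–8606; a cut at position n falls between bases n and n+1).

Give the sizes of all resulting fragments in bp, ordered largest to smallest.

Combined cut positions (sorted): 5987, 6801.
Linear molecule, 2 cuts → 3 fragments:
  5987 − 0 = 5987 bp
  6801 − 5987 = 814 bp
  8606 − 6801 = 1805 bp
Sorted largest to smallest: 5987, 1805, 814 bp.

5987, 1805, 814 bp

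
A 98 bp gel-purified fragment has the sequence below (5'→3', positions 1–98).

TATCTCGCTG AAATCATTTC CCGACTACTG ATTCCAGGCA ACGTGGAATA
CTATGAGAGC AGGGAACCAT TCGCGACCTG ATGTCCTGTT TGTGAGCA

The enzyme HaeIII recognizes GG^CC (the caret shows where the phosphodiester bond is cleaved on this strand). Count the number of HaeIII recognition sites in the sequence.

No occurrence of GGCC is present in the sequence.
HaeIII does not cut: 0 sites.

0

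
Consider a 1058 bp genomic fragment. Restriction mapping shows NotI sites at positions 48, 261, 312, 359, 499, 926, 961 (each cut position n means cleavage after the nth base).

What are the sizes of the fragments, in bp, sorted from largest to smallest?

Linear molecule, 7 cuts → 8 fragments:
  48 − 0 = 48 bp
  261 − 48 = 213 bp
  312 − 261 = 51 bp
  359 − 312 = 47 bp
  499 − 359 = 140 bp
  926 − 499 = 427 bp
  961 − 926 = 35 bp
  1058 − 961 = 97 bp
Sorted largest to smallest: 427, 213, 140, 97, 51, 48, 47, 35 bp.

427, 213, 140, 97, 51, 48, 47, 35 bp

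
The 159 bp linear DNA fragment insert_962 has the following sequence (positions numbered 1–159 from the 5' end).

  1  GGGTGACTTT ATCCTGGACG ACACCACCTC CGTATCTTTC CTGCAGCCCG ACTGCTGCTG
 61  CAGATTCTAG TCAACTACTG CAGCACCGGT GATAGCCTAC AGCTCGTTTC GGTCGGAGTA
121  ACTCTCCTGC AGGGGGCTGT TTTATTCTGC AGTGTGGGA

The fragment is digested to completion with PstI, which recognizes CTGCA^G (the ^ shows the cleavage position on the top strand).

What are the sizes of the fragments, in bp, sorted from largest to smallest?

49, 45, 20, 20, 17, 8 bp

PstI sites (CTGCAG) start at positions 41, 58, 78, 127, 147.
PstI cuts after base 5 of each site (before the last base), so after positions 45, 62, 82, 131, 151.
Linear molecule, 5 cuts → 6 fragments:
  1–45 → 45 bp
  46–62 → 17 bp
  63–82 → 20 bp
  83–131 → 49 bp
  132–151 → 20 bp
  152–159 → 8 bp
Sorted largest to smallest: 49, 45, 20, 20, 17, 8 bp.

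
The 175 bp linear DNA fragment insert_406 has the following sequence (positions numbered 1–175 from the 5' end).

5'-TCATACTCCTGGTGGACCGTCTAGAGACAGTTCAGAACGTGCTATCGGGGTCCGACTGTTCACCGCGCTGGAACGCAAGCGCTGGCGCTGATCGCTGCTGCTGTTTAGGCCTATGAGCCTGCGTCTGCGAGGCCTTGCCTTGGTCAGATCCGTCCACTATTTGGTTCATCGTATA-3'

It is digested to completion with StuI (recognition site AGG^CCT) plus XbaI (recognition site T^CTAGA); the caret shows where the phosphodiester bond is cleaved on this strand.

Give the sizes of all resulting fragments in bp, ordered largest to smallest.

89, 43, 23, 20 bp

StuI sites (AGGCCT) start at positions 107, 130.
StuI cuts after base 3 of each site, so after positions 109, 132.
The XbaI site (TCTAGA) starts at position 20.
XbaI cuts after the first base of each site, so after position 20.
Combined cut positions: 20, 109, 132.
Linear molecule, 3 cuts → 4 fragments:
  1–20 → 20 bp
  21–109 → 89 bp
  110–132 → 23 bp
  133–175 → 43 bp
Sorted largest to smallest: 89, 43, 23, 20 bp.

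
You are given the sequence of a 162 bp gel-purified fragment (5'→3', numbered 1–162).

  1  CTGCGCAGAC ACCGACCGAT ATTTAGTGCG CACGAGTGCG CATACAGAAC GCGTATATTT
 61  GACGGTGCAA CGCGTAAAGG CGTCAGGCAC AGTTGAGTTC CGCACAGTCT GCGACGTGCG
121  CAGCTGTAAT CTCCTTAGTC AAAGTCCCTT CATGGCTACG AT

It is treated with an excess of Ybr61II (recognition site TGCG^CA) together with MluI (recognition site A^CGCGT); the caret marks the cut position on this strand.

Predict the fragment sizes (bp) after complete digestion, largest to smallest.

50, 42, 25, 21, 10, 9, 5 bp

Ybr61II sites (TGCGCA) start at positions 2, 27, 37, 117.
Ybr61II cuts after base 4 of each site, so after positions 5, 30, 40, 120.
MluI sites (ACGCGT) start at positions 49, 70.
MluI cuts after the first base of each site, so after positions 49, 70.
Combined cut positions: 5, 30, 40, 49, 70, 120.
Linear molecule, 6 cuts → 7 fragments:
  1–5 → 5 bp
  6–30 → 25 bp
  31–40 → 10 bp
  41–49 → 9 bp
  50–70 → 21 bp
  71–120 → 50 bp
  121–162 → 42 bp
Sorted largest to smallest: 50, 42, 25, 21, 10, 9, 5 bp.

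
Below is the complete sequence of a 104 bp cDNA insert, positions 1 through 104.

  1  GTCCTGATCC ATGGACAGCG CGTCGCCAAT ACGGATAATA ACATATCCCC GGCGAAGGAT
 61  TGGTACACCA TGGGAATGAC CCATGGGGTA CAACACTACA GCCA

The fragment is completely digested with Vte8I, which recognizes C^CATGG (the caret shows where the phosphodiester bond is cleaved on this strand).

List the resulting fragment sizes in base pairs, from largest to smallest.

59, 23, 13, 9 bp

Vte8I sites (CCATGG) start at positions 9, 68, 81.
Vte8I cuts after the first base of each site, so after positions 9, 68, 81.
Linear molecule, 3 cuts → 4 fragments:
  1–9 → 9 bp
  10–68 → 59 bp
  69–81 → 13 bp
  82–104 → 23 bp
Sorted largest to smallest: 59, 23, 13, 9 bp.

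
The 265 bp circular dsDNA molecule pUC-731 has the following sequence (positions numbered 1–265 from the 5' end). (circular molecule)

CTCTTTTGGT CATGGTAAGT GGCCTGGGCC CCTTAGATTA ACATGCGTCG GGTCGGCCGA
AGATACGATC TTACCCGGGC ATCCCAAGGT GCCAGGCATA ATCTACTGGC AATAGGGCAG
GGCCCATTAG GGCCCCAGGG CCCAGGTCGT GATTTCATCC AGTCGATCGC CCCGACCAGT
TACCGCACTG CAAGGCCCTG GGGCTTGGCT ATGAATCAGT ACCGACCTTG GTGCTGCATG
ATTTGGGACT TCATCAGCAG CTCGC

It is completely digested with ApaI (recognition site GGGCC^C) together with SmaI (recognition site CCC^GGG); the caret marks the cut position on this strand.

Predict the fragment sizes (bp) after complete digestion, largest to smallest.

153, 48, 46, 10, 8 bp

ApaI sites (GGGCCC) start at positions 26, 120, 130, 138.
ApaI cuts after base 5 of each site (before the last base), so after positions 30, 124, 134, 142.
The SmaI site (CCCGGG) starts at position 74.
SmaI cuts after base 3 of each site, so after position 76.
Combined cut positions: 30, 76, 124, 134, 142.
Circular molecule, 5 cuts → 5 fragments:
  31–76 → 46 bp
  77–124 → 48 bp
  125–134 → 10 bp
  135–142 → 8 bp
  143–265 then 1–30 → 123 + 30 = 153 bp
Sorted largest to smallest: 153, 48, 46, 10, 8 bp.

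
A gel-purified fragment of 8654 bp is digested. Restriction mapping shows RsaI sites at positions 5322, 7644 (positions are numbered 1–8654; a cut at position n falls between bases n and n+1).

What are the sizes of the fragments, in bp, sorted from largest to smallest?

5322, 2322, 1010 bp

Linear molecule, 2 cuts → 3 fragments:
  5322 − 0 = 5322 bp
  7644 − 5322 = 2322 bp
  8654 − 7644 = 1010 bp
Sorted largest to smallest: 5322, 2322, 1010 bp.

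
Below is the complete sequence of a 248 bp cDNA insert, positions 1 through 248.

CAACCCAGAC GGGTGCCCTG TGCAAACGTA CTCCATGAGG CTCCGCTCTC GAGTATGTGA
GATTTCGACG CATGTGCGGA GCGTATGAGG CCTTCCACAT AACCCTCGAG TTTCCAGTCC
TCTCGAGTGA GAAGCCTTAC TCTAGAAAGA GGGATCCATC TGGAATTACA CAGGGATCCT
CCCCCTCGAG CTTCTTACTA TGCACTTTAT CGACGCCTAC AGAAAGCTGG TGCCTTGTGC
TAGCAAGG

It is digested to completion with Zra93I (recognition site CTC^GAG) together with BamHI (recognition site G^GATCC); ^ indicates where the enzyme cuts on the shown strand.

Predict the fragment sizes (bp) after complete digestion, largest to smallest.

Zra93I sites (CTCGAG) start at positions 48, 105, 122, 185.
Zra93I cuts after base 3 of each site, so after positions 50, 107, 124, 187.
BamHI sites (GGATCC) start at positions 152, 174.
BamHI cuts after the first base of each site, so after positions 152, 174.
Combined cut positions: 50, 107, 124, 152, 174, 187.
Linear molecule, 6 cuts → 7 fragments:
  1–50 → 50 bp
  51–107 → 57 bp
  108–124 → 17 bp
  125–152 → 28 bp
  153–174 → 22 bp
  175–187 → 13 bp
  188–248 → 61 bp
Sorted largest to smallest: 61, 57, 50, 28, 22, 17, 13 bp.

61, 57, 50, 28, 22, 17, 13 bp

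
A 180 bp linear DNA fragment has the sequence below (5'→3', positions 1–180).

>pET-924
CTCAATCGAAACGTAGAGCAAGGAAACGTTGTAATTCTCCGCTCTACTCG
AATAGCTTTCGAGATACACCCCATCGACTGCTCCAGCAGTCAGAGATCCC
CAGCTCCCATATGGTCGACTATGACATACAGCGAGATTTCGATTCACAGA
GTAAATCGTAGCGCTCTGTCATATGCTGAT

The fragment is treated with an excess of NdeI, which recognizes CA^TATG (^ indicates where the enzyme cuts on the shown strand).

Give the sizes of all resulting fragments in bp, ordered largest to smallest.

109, 62, 9 bp

NdeI sites (CATATG) start at positions 108, 170.
NdeI cuts after base 2 of each site, so after positions 109, 171.
Linear molecule, 2 cuts → 3 fragments:
  1–109 → 109 bp
  110–171 → 62 bp
  172–180 → 9 bp
Sorted largest to smallest: 109, 62, 9 bp.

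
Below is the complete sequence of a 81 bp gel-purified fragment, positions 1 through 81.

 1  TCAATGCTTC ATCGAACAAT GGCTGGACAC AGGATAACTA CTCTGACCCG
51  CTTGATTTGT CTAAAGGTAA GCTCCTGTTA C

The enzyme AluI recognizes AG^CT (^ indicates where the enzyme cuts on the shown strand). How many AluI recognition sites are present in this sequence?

1

AGCT occurs starting at position 70.
AluI cuts at 1 site.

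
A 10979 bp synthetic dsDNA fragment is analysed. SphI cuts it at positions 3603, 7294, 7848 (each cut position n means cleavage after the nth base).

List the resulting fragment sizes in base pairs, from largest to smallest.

3691, 3603, 3131, 554 bp

Linear molecule, 3 cuts → 4 fragments:
  3603 − 0 = 3603 bp
  7294 − 3603 = 3691 bp
  7848 − 7294 = 554 bp
  10979 − 7848 = 3131 bp
Sorted largest to smallest: 3691, 3603, 3131, 554 bp.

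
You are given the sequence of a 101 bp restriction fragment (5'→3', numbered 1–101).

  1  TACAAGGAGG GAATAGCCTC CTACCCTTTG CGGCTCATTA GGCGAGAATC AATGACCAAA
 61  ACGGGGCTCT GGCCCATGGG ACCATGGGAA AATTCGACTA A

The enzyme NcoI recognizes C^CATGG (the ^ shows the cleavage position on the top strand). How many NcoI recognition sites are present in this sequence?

2

CCATGG occurs starting at positions 74, 82.
NcoI cuts at 2 sites.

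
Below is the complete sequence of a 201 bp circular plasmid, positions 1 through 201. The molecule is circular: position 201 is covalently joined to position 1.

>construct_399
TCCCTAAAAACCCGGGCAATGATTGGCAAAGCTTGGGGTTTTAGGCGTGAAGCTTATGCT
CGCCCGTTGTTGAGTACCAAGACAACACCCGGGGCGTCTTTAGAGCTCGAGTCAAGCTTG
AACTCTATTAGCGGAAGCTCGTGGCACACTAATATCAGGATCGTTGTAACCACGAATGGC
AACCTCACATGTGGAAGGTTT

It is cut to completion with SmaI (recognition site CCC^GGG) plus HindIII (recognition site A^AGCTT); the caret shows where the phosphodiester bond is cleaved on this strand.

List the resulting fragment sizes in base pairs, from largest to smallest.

100, 40, 24, 21, 16 bp

SmaI sites (CCCGGG) start at positions 11, 88.
SmaI cuts after base 3 of each site, so after positions 13, 90.
HindIII sites (AAGCTT) start at positions 29, 50, 114.
HindIII cuts after the first base of each site, so after positions 29, 50, 114.
Combined cut positions: 13, 29, 50, 90, 114.
Circular molecule, 5 cuts → 5 fragments:
  14–29 → 16 bp
  30–50 → 21 bp
  51–90 → 40 bp
  91–114 → 24 bp
  115–201 then 1–13 → 87 + 13 = 100 bp
Sorted largest to smallest: 100, 40, 24, 21, 16 bp.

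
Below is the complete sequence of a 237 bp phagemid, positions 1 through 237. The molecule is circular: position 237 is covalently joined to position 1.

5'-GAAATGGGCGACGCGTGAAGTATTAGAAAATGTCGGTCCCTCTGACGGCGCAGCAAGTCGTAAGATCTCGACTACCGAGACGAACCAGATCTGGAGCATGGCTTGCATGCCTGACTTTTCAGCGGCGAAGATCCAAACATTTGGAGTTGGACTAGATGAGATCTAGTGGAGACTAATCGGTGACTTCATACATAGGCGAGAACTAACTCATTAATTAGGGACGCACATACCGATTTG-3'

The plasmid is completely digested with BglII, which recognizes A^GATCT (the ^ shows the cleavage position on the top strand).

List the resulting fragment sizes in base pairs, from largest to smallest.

BglII sites (AGATCT) start at positions 63, 87, 159.
BglII cuts after the first base of each site, so after positions 63, 87, 159.
Circular molecule, 3 cuts → 3 fragments:
  64–87 → 24 bp
  88–159 → 72 bp
  160–237 then 1–63 → 78 + 63 = 141 bp
Sorted largest to smallest: 141, 72, 24 bp.

141, 72, 24 bp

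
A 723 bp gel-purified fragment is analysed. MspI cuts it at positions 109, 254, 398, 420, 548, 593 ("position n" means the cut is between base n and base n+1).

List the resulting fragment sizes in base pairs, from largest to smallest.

145, 144, 130, 128, 109, 45, 22 bp

Linear molecule, 6 cuts → 7 fragments:
  109 − 0 = 109 bp
  254 − 109 = 145 bp
  398 − 254 = 144 bp
  420 − 398 = 22 bp
  548 − 420 = 128 bp
  593 − 548 = 45 bp
  723 − 593 = 130 bp
Sorted largest to smallest: 145, 144, 130, 128, 109, 45, 22 bp.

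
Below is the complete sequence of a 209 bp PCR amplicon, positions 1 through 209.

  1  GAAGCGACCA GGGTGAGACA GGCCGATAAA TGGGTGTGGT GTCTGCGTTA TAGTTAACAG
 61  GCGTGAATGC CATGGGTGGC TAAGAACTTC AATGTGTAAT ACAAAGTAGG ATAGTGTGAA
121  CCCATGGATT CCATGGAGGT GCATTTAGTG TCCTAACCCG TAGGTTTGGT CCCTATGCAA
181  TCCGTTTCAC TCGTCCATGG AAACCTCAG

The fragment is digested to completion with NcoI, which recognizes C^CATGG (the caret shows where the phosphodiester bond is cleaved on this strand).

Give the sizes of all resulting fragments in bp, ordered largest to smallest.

70, 64, 52, 14, 9 bp

NcoI sites (CCATGG) start at positions 70, 122, 131, 195.
NcoI cuts after the first base of each site, so after positions 70, 122, 131, 195.
Linear molecule, 4 cuts → 5 fragments:
  1–70 → 70 bp
  71–122 → 52 bp
  123–131 → 9 bp
  132–195 → 64 bp
  196–209 → 14 bp
Sorted largest to smallest: 70, 64, 52, 14, 9 bp.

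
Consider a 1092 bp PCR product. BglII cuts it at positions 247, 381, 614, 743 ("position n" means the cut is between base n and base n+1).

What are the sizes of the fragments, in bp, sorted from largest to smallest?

349, 247, 233, 134, 129 bp

Linear molecule, 4 cuts → 5 fragments:
  247 − 0 = 247 bp
  381 − 247 = 134 bp
  614 − 381 = 233 bp
  743 − 614 = 129 bp
  1092 − 743 = 349 bp
Sorted largest to smallest: 349, 247, 233, 134, 129 bp.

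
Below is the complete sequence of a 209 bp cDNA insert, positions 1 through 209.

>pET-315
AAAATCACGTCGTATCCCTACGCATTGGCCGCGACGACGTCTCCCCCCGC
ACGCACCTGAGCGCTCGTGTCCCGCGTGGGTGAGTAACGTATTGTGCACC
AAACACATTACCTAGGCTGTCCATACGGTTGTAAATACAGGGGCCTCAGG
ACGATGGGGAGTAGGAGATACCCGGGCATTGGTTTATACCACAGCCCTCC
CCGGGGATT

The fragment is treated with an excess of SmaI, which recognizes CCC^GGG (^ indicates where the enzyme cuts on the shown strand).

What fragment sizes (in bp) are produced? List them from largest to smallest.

SmaI sites (CCCGGG) start at positions 171, 200.
SmaI cuts after base 3 of each site, so after positions 173, 202.
Linear molecule, 2 cuts → 3 fragments:
  1–173 → 173 bp
  174–202 → 29 bp
  203–209 → 7 bp
Sorted largest to smallest: 173, 29, 7 bp.

173, 29, 7 bp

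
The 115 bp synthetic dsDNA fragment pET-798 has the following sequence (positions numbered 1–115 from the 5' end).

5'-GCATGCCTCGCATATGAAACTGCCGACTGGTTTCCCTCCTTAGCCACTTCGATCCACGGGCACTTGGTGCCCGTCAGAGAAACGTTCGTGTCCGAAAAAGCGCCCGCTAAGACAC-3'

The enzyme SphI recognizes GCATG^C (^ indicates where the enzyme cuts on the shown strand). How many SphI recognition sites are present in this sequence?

GCATGC occurs starting at position 1.
SphI cuts at 1 site.

1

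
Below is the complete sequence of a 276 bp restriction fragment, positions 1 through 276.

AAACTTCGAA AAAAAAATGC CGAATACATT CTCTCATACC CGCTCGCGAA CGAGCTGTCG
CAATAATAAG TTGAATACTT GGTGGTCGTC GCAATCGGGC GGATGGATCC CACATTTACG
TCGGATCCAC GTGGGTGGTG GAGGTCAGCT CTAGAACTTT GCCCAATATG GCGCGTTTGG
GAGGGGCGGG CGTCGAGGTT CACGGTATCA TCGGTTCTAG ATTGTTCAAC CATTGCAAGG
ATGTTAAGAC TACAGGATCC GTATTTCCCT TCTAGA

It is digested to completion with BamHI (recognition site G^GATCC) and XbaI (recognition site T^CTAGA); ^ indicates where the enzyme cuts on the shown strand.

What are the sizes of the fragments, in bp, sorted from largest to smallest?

105, 66, 39, 27, 18, 16, 5 bp

BamHI sites (GGATCC) start at positions 105, 123, 255.
BamHI cuts after the first base of each site, so after positions 105, 123, 255.
XbaI sites (TCTAGA) start at positions 150, 216, 271.
XbaI cuts after the first base of each site, so after positions 150, 216, 271.
Combined cut positions: 105, 123, 150, 216, 255, 271.
Linear molecule, 6 cuts → 7 fragments:
  1–105 → 105 bp
  106–123 → 18 bp
  124–150 → 27 bp
  151–216 → 66 bp
  217–255 → 39 bp
  256–271 → 16 bp
  272–276 → 5 bp
Sorted largest to smallest: 105, 66, 39, 27, 18, 16, 5 bp.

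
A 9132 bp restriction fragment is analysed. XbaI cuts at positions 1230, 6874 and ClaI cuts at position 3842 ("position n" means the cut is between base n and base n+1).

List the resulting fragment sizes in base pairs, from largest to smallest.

3032, 2612, 2258, 1230 bp

Combined cut positions (sorted): 1230, 3842, 6874.
Linear molecule, 3 cuts → 4 fragments:
  1230 − 0 = 1230 bp
  3842 − 1230 = 2612 bp
  6874 − 3842 = 3032 bp
  9132 − 6874 = 2258 bp
Sorted largest to smallest: 3032, 2612, 2258, 1230 bp.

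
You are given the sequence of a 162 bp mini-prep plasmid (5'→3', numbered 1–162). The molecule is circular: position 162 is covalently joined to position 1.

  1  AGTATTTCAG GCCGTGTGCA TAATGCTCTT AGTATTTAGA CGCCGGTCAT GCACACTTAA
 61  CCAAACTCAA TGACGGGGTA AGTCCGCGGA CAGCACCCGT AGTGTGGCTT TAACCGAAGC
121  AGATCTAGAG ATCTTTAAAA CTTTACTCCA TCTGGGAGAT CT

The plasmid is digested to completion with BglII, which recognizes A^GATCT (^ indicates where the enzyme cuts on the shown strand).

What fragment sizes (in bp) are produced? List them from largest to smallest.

BglII sites (AGATCT) start at positions 121, 129, 157.
BglII cuts after the first base of each site, so after positions 121, 129, 157.
Circular molecule, 3 cuts → 3 fragments:
  122–129 → 8 bp
  130–157 → 28 bp
  158–162 then 1–121 → 5 + 121 = 126 bp
Sorted largest to smallest: 126, 28, 8 bp.

126, 28, 8 bp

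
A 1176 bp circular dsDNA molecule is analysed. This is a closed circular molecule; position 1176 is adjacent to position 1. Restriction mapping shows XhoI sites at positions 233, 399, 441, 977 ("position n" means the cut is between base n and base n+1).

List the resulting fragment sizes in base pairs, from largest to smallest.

Circular molecule, 4 cuts → 4 fragments:
  399 − 233 = 166 bp
  441 − 399 = 42 bp
  977 − 441 = 536 bp
  wrap: 1176 − 977 + 233 = 432 bp
Sorted largest to smallest: 536, 432, 166, 42 bp.

536, 432, 166, 42 bp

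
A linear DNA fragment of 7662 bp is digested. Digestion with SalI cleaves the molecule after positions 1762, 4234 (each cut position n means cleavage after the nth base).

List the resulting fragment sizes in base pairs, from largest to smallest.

Linear molecule, 2 cuts → 3 fragments:
  1762 − 0 = 1762 bp
  4234 − 1762 = 2472 bp
  7662 − 4234 = 3428 bp
Sorted largest to smallest: 3428, 2472, 1762 bp.

3428, 2472, 1762 bp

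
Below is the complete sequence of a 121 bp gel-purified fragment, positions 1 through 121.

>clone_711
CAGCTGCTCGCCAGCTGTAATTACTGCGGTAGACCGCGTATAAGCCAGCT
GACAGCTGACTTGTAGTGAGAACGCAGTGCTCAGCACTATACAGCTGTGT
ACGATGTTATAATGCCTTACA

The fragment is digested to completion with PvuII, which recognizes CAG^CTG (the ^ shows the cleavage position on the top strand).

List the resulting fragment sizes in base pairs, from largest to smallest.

39, 34, 27, 11, 7, 3 bp

PvuII sites (CAGCTG) start at positions 1, 12, 46, 53, 92.
PvuII cuts after base 3 of each site, so after positions 3, 14, 48, 55, 94.
Linear molecule, 5 cuts → 6 fragments:
  1–3 → 3 bp
  4–14 → 11 bp
  15–48 → 34 bp
  49–55 → 7 bp
  56–94 → 39 bp
  95–121 → 27 bp
Sorted largest to smallest: 39, 34, 27, 11, 7, 3 bp.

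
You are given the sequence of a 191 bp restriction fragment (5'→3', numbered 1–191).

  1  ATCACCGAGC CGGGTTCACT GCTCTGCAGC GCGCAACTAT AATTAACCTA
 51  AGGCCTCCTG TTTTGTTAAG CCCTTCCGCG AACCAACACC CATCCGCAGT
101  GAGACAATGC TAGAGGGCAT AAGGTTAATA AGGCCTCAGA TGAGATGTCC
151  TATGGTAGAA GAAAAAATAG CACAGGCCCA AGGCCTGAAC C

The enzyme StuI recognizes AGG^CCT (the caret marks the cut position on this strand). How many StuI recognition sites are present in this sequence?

3

AGGCCT occurs starting at positions 51, 131, 181.
StuI cuts at 3 sites.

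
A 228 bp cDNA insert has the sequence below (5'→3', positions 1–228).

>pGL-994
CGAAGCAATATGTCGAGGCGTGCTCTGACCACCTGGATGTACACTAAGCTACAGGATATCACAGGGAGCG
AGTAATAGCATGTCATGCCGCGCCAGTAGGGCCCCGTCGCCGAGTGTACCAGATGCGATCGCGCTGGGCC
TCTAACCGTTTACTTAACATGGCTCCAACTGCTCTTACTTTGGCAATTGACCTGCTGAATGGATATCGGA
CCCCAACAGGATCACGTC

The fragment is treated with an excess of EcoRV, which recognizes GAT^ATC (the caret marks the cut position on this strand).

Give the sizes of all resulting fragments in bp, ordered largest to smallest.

147, 57, 24 bp

EcoRV sites (GATATC) start at positions 55, 202.
EcoRV cuts after base 3 of each site, so after positions 57, 204.
Linear molecule, 2 cuts → 3 fragments:
  1–57 → 57 bp
  58–204 → 147 bp
  205–228 → 24 bp
Sorted largest to smallest: 147, 57, 24 bp.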